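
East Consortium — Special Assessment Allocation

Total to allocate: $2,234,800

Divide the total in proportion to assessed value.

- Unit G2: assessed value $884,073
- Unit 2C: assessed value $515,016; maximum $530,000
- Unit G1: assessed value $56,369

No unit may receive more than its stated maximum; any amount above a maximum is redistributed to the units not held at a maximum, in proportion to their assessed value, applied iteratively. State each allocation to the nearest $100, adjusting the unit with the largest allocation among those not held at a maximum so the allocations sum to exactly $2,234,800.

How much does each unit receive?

Sum of assessed value: 1,455,458.
Proportional shares (ignoring caps): Unit G2 1,357,460.22; Unit 2C 790,787.34; Unit G1 86,552.44.
Capped: Unit 2C ($530,000); residual $1,704,800 reallocated over remaining assessed value 940,442.
Redistributed shares: Unit G2 1,602,616.27 → $1,602,600; Unit G1 102,183.73 → $102,200.

Unit G2: $1,602,600 | Unit 2C: $530,000 | Unit G1: $102,200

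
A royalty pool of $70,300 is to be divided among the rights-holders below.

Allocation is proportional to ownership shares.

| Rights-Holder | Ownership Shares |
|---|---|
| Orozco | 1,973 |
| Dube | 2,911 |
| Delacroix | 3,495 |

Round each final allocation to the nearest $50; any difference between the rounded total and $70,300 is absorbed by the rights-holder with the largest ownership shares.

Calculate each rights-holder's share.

Orozco: $16,550 | Dube: $24,400 | Delacroix: $29,350

Combined ownership shares = 1,973 + 2,911 + 3,495 = 8,379.
Pro-rata amounts: Orozco 16,553.51; Dube 24,423.36; Delacroix 29,323.13.
After rounding ($50): Orozco $16,550; Dube $24,400; Delacroix $29,300. Sum = $70,250.
Difference $70,300 − $70,250 = +$50 applied to largest ownership shares (Delacroix): Delacroix becomes $29,350.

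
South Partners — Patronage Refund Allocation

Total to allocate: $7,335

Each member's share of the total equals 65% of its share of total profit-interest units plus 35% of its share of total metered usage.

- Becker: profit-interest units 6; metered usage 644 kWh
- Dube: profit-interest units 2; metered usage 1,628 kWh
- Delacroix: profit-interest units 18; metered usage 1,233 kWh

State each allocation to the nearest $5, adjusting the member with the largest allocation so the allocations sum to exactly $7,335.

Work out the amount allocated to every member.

Becker: $1,570 · Dube: $1,560 · Delacroix: $4,205

Profit-interest units total 26; metered usage total 3,505.
Composite weights (65% profit-interest units + 35% metered usage): Becker 0.2143; Dube 0.2126; Delacroix 0.5731.
Proportional shares: Becker 1,571.95; Dube 1,559.18; Delacroix 4,203.87.
Rounded to nearest $5: Becker $1,570; Dube $1,560; Delacroix $4,205. Sum = $7,335.
Rounded total matches; no reconciliation needed.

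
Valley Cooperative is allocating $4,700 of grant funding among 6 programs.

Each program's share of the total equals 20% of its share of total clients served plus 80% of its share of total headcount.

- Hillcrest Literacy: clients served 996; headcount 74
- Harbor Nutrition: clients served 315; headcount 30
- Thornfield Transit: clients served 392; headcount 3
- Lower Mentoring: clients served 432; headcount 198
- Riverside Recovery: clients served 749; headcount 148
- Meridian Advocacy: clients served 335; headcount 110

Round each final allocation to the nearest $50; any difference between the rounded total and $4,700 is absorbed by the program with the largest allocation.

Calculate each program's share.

Hillcrest Literacy: $800 | Harbor Nutrition: $300 | Thornfield Transit: $150 | Lower Mentoring: $1,400 | Riverside Recovery: $1,200 | Meridian Advocacy: $850

Totals — clients served 3,219, headcount 563.
Composite weights (20% clients served + 80% headcount): Hillcrest Literacy 0.1670; Harbor Nutrition 0.0622; Thornfield Transit 0.0286; Lower Mentoring 0.3082; Riverside Recovery 0.2568; Meridian Advocacy 0.1771.
Raw shares: Hillcrest Literacy 785.06; Harbor Nutrition 292.34; Thornfield Transit 134.51; Lower Mentoring 1,448.50; Riverside Recovery 1,207.14; Meridian Advocacy 832.46.
Rounded to nearest $50: Hillcrest Literacy $800; Harbor Nutrition $300; Thornfield Transit $150; Lower Mentoring $1,450; Riverside Recovery $1,200; Meridian Advocacy $850. Sum = $4,750.
Difference $4,700 − $4,750 = −$50 applied to largest allocation (Lower Mentoring): Lower Mentoring becomes $1,400.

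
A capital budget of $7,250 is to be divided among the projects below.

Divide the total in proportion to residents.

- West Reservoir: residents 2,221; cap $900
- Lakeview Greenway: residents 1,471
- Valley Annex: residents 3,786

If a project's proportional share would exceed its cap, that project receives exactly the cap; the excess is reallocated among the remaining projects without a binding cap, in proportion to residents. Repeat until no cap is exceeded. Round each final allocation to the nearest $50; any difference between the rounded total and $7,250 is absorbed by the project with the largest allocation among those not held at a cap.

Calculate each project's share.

West Reservoir: $900 | Lakeview Greenway: $1,800 | Valley Annex: $4,550

Total residents = 7,478.
Proportional shares (ignoring caps): West Reservoir 2,153.28; Lakeview Greenway 1,426.15; Valley Annex 3,670.57.
Held at cap: West Reservoir ($900); balance $6,350 reallocated over remaining residents 5,257.
Redistributed shares: Lakeview Greenway 1,776.84 → $1,800; Valley Annex 4,573.16 → $4,550.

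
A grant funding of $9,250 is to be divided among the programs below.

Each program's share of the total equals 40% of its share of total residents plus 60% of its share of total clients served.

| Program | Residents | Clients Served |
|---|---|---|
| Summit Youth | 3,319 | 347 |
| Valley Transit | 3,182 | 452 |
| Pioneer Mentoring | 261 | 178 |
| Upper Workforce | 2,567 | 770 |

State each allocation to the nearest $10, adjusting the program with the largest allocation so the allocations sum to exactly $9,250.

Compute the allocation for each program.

Summit Youth: $2,420 · Valley Transit: $2,700 · Pioneer Mentoring: $670 · Upper Workforce: $3,460

Residents total 9,329; clients served total 1,747.
Blended shares (40% residents + 60% clients served): Summit Youth 0.2615; Valley Transit 0.2917; Pioneer Mentoring 0.0723; Upper Workforce 0.3745.
Pro-rata amounts: Summit Youth 2,418.73; Valley Transit 2,697.97; Pioneer Mentoring 669.00; Upper Workforce 3,464.30.
Rounded to nearest $10: Summit Youth $2,420; Valley Transit $2,700; Pioneer Mentoring $670; Upper Workforce $3,460. Sum = $9,250.
Rounded total matches; no reconciliation needed.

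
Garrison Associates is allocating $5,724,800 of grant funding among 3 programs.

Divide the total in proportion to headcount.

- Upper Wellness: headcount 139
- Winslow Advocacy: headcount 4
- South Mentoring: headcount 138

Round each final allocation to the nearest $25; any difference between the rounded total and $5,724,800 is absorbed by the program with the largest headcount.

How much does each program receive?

Upper Wellness: $2,831,825; Winslow Advocacy: $81,500; South Mentoring: $2,811,475

Total headcount = 281.
Proportional shares: Upper Wellness 139/281 × $5,724,800 = 2,831,840.57; Winslow Advocacy 4/281 × $5,724,800 = 81,491.81; South Mentoring 138/281 × $5,724,800 = 2,811,467.62.
At nearest $25: Upper Wellness $2,831,850; Winslow Advocacy $81,500; South Mentoring $2,811,475. Sum = $5,724,825.
Difference $5,724,800 − $5,724,825 = −$25 applied to largest headcount (Upper Wellness): Upper Wellness becomes $2,831,825.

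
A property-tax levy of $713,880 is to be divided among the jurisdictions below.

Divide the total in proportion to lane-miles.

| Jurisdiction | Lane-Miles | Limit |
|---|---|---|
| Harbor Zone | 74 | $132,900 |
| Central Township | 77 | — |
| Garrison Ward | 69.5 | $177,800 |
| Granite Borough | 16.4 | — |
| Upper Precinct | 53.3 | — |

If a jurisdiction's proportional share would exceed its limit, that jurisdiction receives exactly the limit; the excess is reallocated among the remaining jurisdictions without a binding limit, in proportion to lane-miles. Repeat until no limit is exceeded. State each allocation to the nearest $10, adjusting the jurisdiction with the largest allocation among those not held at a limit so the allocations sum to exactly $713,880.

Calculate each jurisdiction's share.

Harbor Zone: $132,900 | Central Township: $211,620 | Garrison Ward: $177,800 | Granite Borough: $45,070 | Upper Precinct: $146,490

Sum of lane-miles: 290.2.
Unconstrained shares: Harbor Zone 182,036.94; Central Township 189,416.82; Garrison Ward 170,967.13; Granite Borough 40,343.32; Upper Precinct 131,115.80.
Held at cap: Harbor Zone ($132,900); balance $580,980 reallocated over remaining lane-miles 216.2.
Held at cap: Garrison Ward ($177,800); balance $403,180 reallocated over remaining lane-miles 146.7.
Remaining shares: Central Township 211,621.40 → $211,620; Granite Borough 45,072.61 → $45,070; Upper Precinct 146,485.99 → $146,490.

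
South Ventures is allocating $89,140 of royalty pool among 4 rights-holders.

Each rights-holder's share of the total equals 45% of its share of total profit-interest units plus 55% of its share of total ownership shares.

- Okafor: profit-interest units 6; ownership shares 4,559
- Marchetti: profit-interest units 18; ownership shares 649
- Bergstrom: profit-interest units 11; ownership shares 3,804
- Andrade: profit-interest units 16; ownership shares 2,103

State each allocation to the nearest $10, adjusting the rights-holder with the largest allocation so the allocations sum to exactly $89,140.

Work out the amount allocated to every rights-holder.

Profit-interest units total 51; ownership shares total 11,115.
Combined weights (45% profit-interest units + 55% ownership shares): Okafor 0.2785; Marchetti 0.1909; Bergstrom 0.2853; Andrade 0.2452.
Raw shares: Okafor 24,828.41; Marchetti 17,020.19; Bergstrom 25,430.83; Andrade 21,860.56.
Rounded to nearest $10: Okafor $24,830; Marchetti $17,020; Bergstrom $25,430; Andrade $21,860. Sum = $89,140.
Rounded total matches; no reconciliation needed.

Okafor: $24,830 · Marchetti: $17,020 · Bergstrom: $25,430 · Andrade: $21,860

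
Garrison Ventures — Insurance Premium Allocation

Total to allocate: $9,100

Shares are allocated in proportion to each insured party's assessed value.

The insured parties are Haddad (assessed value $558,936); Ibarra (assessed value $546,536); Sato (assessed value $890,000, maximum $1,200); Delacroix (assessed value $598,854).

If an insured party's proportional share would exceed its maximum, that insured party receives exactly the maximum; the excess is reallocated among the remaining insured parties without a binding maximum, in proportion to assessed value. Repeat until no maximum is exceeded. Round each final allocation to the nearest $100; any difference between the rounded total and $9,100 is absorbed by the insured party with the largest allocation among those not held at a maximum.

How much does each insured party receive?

Combined assessed value = 2,594,326.
Unconstrained shares: Haddad 1,960.55; Ibarra 1,917.06; Sato 3,121.81; Delacroix 2,100.57.
Cap binds for Sato ($1,200); residual $7,900 reallocated over remaining assessed value 1,704,326.
Redistributed shares: Haddad 2,590.82 → $2,600; Ibarra 2,533.34 → $2,500; Delacroix 2,775.85 → $2,800.

Haddad: $2,600; Ibarra: $2,500; Sato: $1,200; Delacroix: $2,800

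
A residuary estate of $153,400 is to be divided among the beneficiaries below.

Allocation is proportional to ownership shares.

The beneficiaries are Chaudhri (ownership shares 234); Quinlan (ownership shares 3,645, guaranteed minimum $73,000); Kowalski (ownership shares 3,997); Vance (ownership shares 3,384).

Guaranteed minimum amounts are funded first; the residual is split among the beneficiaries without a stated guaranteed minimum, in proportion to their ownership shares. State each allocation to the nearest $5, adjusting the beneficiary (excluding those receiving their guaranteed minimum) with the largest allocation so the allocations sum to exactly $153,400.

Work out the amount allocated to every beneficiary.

Minimums first: Quinlan $73,000. Remaining pool $80,400.
Remaining pool split over remaining ownership shares 7,615: Chaudhri 2,470.60 → $2,470; Kowalski 42,200.76 → $42,200; Vance 35,728.64 → $35,730.

Chaudhri: $2,470; Quinlan: $73,000; Kowalski: $42,200; Vance: $35,730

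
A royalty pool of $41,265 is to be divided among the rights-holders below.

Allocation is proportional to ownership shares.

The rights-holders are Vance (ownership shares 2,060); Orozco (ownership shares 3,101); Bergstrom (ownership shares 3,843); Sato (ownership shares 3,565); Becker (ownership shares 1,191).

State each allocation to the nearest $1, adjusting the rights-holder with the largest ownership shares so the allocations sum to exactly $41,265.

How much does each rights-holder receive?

Vance: $6,178; Orozco: $9,300; Bergstrom: $11,524; Sato: $10,691; Becker: $3,572

Ownership shares total: 13,760.
Raw shares: Vance 2,060/13,760 × $41,265 = 6,177.75; Orozco 3,101/13,760 × $41,265 = 9,299.62; Bergstrom 3,843/13,760 × $41,265 = 11,524.81; Sato 3,565/13,760 × $41,265 = 10,691.11; Becker 1,191/13,760 × $41,265 = 3,571.70.
At nearest $1: Vance $6,178; Orozco $9,300; Bergstrom $11,525; Sato $10,691; Becker $3,572. Sum = $41,266.
Difference $41,265 − $41,266 = −$1 applied to largest ownership shares (Bergstrom): Bergstrom becomes $11,524.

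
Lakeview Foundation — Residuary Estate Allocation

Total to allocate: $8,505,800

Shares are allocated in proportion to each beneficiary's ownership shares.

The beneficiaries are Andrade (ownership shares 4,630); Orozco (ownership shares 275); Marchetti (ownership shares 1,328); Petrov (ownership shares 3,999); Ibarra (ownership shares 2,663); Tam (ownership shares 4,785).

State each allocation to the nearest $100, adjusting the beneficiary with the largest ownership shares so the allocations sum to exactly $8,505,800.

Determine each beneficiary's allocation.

Andrade: $2,227,500; Orozco: $132,300; Marchetti: $638,900; Petrov: $1,923,900; Ibarra: $1,281,200; Tam: $2,302,000

Total ownership shares = 4,630 + 275 + 1,328 + 3,999 + 2,663 + 4,785 = 17,680.
Proportional shares: Andrade 2,227,480.43; Orozco 132,301.75; Marchetti 638,897.19; Petrov 1,923,908.04; Ibarra 1,281,162.07; Tam 2,302,050.51.
Rounded to nearest $100: Andrade $2,227,500; Orozco $132,300; Marchetti $638,900; Petrov $1,923,900; Ibarra $1,281,200; Tam $2,302,100. Sum = $8,505,900.
Difference $8,505,800 − $8,505,900 = −$100 applied to largest ownership shares (Tam): Tam becomes $2,302,000.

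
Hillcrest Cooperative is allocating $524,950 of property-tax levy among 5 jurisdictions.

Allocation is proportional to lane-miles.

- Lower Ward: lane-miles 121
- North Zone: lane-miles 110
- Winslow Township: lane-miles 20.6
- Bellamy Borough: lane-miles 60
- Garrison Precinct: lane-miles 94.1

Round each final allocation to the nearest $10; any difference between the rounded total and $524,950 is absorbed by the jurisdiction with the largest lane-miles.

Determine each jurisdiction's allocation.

Lower Ward: $156,560; North Zone: $142,330; Winslow Township: $26,660; Bellamy Borough: $77,640; Garrison Precinct: $121,760

Lane-miles total: 121 + 110 + 20.6 + 60 + 94.1 = 405.7.
Pro-rata amounts: Lower Ward 156,566.31; North Zone 142,333.00; Winslow Township 26,655.09; Bellamy Borough 77,636.18; Garrison Precinct 121,759.42.
After rounding ($10): Lower Ward $156,570; North Zone $142,330; Winslow Township $26,660; Bellamy Borough $77,640; Garrison Precinct $121,760. Sum = $524,960.
Difference $524,950 − $524,960 = −$10 applied to largest lane-miles (Lower Ward): Lower Ward becomes $156,560.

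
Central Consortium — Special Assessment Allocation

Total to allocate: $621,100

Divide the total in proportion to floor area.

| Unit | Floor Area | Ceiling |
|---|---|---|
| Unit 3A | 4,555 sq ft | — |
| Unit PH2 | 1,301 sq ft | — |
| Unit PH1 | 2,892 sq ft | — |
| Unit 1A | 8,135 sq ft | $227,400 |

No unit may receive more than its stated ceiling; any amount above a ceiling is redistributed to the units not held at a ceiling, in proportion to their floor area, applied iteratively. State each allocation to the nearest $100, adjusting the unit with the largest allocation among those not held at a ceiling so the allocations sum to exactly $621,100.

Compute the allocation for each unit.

Unit 3A: $204,900 · Unit PH2: $58,600 · Unit PH1: $130,200 · Unit 1A: $227,400

Total floor area = 16,883.
Unconstrained shares: Unit 3A 167,571.55; Unit PH2 47,861.82; Unit PH1 106,392.30; Unit 1A 299,274.33.
Cap binds for Unit 1A ($227,400); remaining pool $393,700 reallocated over remaining floor area 8,748.
Shares after redistribution: Unit 3A 204,995.83 → $205,000; Unit PH2 58,550.95 → $58,600; Unit PH1 130,153.22 → $130,200.
Rounding difference −$100 applied to Unit 3A → $204,900.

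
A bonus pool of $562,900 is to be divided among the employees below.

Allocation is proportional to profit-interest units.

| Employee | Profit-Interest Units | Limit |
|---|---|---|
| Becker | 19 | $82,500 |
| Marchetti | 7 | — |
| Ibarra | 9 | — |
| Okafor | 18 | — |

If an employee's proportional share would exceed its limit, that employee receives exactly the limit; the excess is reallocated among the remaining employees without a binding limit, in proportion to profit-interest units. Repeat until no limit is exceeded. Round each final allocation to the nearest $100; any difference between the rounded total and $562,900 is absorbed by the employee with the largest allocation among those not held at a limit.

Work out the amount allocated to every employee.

Combined profit-interest units = 53.
Unconstrained shares: Becker 201,794.34; Marchetti 74,345.28; Ibarra 95,586.79; Okafor 191,173.58.
Cap binds for Becker ($82,500); remaining pool $480,400 reallocated over remaining profit-interest units 34.
Redistributed shares: Marchetti 98,905.88 → $98,900; Ibarra 127,164.71 → $127,200; Okafor 254,329.41 → $254,300.

Becker: $82,500; Marchetti: $98,900; Ibarra: $127,200; Okafor: $254,300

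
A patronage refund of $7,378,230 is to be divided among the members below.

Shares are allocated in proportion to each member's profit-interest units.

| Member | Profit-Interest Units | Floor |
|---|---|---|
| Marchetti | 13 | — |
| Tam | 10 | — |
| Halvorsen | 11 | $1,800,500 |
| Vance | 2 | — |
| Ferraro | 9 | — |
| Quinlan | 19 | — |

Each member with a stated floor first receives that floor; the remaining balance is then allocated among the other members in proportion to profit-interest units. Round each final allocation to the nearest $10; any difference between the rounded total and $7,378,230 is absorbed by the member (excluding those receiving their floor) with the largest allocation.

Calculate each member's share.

Marchetti: $1,368,120; Tam: $1,052,400; Halvorsen: $1,800,500; Vance: $210,480; Ferraro: $947,160; Quinlan: $1,999,570

Fund the minimums — Halvorsen $1,800,500. Balance $5,577,730.
Balance split over remaining profit-interest units 53: Marchetti 1,368,122.45 → $1,368,120; Tam 1,052,401.89 → $1,052,400; Vance 210,480.38 → $210,480; Ferraro 947,161.70 → $947,160; Quinlan 1,999,563.58 → $1,999,560.
Rounding difference +$10 applied to Quinlan → $1,999,570.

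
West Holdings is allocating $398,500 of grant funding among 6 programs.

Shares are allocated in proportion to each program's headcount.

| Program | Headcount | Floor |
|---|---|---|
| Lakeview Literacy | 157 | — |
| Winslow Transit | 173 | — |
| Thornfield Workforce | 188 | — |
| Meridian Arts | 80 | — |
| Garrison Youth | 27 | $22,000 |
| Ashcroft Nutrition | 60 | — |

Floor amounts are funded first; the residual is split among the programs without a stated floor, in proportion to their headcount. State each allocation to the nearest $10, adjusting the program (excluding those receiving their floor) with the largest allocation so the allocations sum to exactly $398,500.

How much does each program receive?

Lakeview Literacy: $89,830 · Winslow Transit: $98,990 · Thornfield Workforce: $107,570 · Meridian Arts: $45,780 · Garrison Youth: $22,000 · Ashcroft Nutrition: $34,330

Guaranteed amounts: Garrison Youth $22,000. Remaining pool $376,500.
Remaining pool split over remaining headcount 658: Lakeview Literacy 89,833.59 → $89,830; Winslow Transit 98,988.60 → $98,990; Thornfield Workforce 107,571.43 → $107,570; Meridian Arts 45,775.08 → $45,780; Ashcroft Nutrition 34,331.31 → $34,330.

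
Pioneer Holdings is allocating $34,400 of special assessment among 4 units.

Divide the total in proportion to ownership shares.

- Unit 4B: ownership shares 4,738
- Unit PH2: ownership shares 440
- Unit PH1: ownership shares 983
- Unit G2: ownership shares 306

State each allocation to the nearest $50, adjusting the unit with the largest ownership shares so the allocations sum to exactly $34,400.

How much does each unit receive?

Unit 4B: $25,150 · Unit PH2: $2,350 · Unit PH1: $5,250 · Unit G2: $1,650

Sum of ownership shares: 6,467.
Pro-rata amounts: Unit 4B 4,738/6,467 × $34,400 = 25,202.91; Unit PH2 440/6,467 × $34,400 = 2,340.50; Unit PH1 983/6,467 × $34,400 = 5,228.89; Unit G2 306/6,467 × $34,400 = 1,627.71.
After rounding ($50): Unit 4B $25,200; Unit PH2 $2,350; Unit PH1 $5,250; Unit G2 $1,650. Sum = $34,450.
Difference $34,400 − $34,450 = −$50 applied to largest ownership shares (Unit 4B): Unit 4B becomes $25,150.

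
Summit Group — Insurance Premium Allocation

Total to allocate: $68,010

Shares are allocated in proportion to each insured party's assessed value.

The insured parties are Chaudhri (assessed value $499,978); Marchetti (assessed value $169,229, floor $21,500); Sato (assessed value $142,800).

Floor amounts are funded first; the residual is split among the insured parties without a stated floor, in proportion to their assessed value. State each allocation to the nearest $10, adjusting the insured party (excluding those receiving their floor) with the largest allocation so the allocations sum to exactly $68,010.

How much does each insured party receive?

Guaranteed amounts: Marchetti $21,500. Balance $46,510.
Balance split over remaining assessed value 642,778: Chaudhri 36,177.31 → $36,180; Sato 10,332.69 → $10,330.

Chaudhri: $36,180; Marchetti: $21,500; Sato: $10,330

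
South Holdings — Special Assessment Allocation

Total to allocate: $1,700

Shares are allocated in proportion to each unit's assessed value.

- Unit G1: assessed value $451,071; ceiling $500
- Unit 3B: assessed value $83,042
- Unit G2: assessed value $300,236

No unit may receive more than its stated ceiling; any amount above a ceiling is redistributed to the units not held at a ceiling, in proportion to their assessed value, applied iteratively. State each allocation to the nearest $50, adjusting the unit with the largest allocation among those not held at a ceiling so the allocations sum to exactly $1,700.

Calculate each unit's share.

Unit G1: $500 | Unit 3B: $250 | Unit G2: $950

Total assessed value = 834,349.
Pro-rata shares before constraints: Unit G1 919.06; Unit 3B 169.20; Unit G2 611.74.
Held at cap: Unit G1 ($500); remaining pool $1,200 reallocated over remaining assessed value 383,278.
Remaining shares: Unit 3B 260.00 → $250; Unit G2 940.00 → $950.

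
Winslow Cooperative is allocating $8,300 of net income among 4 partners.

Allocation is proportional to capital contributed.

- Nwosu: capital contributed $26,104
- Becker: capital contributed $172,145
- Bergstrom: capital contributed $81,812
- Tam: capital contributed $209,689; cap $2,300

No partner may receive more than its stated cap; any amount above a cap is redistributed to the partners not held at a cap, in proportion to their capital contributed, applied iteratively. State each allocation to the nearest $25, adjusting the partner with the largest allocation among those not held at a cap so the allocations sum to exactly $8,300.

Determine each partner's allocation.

Nwosu: $550 · Becker: $3,700 · Bergstrom: $1,750 · Tam: $2,300

Capital contributed total: 489,750.
Pro-rata shares before constraints: Nwosu 442.40; Becker 2,917.41; Bergstrom 1,386.50; Tam 3,553.69.
Capped: Tam ($2,300); balance $6,000 reallocated over remaining capital contributed 280,061.
Shares after redistribution: Nwosu 559.25 → $550; Becker 3,688.02 → $3,700; Bergstrom 1,752.73 → $1,750.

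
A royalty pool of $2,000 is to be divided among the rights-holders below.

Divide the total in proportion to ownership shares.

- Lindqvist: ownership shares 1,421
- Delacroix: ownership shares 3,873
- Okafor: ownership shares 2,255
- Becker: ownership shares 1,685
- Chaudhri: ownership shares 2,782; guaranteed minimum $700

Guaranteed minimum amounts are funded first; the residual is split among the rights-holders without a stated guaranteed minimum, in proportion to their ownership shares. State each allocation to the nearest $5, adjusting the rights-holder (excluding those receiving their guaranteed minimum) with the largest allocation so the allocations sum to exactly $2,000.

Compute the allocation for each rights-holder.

Minimums first: Chaudhri $700. Balance $1,300.
Balance split over remaining ownership shares 9,234: Lindqvist 200.05 → $200; Delacroix 545.26 → $545; Okafor 317.47 → $315; Becker 237.22 → $235.
Rounding difference +$5 applied to Delacroix → $550.

Lindqvist: $200 · Delacroix: $550 · Okafor: $315 · Becker: $235 · Chaudhri: $700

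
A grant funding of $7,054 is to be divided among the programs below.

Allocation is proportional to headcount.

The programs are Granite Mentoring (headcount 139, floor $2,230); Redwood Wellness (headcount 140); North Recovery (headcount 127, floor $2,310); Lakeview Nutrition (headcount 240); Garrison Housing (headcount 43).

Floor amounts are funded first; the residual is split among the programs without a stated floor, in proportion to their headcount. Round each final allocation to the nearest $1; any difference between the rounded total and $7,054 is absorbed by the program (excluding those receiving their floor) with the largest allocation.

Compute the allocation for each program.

Granite Mentoring: $2,230; Redwood Wellness: $832; North Recovery: $2,310; Lakeview Nutrition: $1,426; Garrison Housing: $256

Guaranteed amounts: Granite Mentoring $2,230; North Recovery $2,310. Residual $2,514.
Residual split over remaining headcount 423: Redwood Wellness 832.06 → $832; Lakeview Nutrition 1,426.38 → $1,426; Garrison Housing 255.56 → $256.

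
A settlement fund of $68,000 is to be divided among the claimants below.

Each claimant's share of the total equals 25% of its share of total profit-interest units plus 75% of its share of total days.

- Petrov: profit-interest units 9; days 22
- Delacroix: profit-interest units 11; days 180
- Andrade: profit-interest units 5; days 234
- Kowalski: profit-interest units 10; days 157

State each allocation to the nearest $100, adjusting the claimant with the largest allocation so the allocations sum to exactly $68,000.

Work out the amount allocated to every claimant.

Profit-interest units total 35; days total 593.
Blended shares (25% profit-interest units + 75% days): Petrov 0.0921; Delacroix 0.3062; Andrade 0.3317; Kowalski 0.2700.
Unrounded shares: Petrov 6,263.50; Delacroix 20,823.46; Andrade 22,553.36; Kowalski 18,359.67.
After rounding ($100): Petrov $6,300; Delacroix $20,800; Andrade $22,600; Kowalski $18,400. Sum = $68,100.
Difference $68,000 − $68,100 = −$100 applied to largest allocation (Andrade): Andrade becomes $22,500.

Petrov: $6,300 · Delacroix: $20,800 · Andrade: $22,500 · Kowalski: $18,400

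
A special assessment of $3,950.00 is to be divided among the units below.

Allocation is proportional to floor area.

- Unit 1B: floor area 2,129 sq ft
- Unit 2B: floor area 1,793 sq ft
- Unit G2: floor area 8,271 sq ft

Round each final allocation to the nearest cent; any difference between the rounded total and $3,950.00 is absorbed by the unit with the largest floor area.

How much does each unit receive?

Unit 1B: $689.70; Unit 2B: $580.85; Unit G2: $2,679.45

Floor area total: 2,129 + 1,793 + 8,271 = 12,193.
Raw shares: Unit 1B 689.7031; Unit 2B 580.8538; Unit G2 2,679.4431.
Rounded to nearest cent: Unit 1B $689.70; Unit 2B $580.85; Unit G2 $2,679.44. Sum = $3,949.99.
Difference $3,950.00 − $3,949.99 = +$0.01 applied to largest floor area (Unit G2): Unit G2 becomes $2,679.45.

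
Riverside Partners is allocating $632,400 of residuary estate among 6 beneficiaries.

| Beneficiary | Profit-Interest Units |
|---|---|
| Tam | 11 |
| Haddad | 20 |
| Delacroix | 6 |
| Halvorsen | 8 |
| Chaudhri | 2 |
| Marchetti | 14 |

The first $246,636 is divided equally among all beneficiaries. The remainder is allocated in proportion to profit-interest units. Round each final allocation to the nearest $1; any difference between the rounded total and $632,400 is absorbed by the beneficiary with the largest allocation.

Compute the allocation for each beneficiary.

Tam: $110,670; Haddad: $167,586; Delacroix: $79,050; Halvorsen: $91,698; Chaudhri: $53,754; Marchetti: $129,642

First tranche $246,636 split equally: $41,106 each.
Remainder $385,764 by profit-interest units (total 61): Tam 69,564.00 → $69,564; Haddad 126,480.00 → $126,480; Delacroix 37,944.00 → $37,944; Halvorsen 50,592.00 → $50,592; Chaudhri 12,648.00 → $12,648; Marchetti 88,536.00 → $88,536.
Totals: Tam $41,106 + $69,564 = $110,670; Haddad $41,106 + $126,480 = $167,586; Delacroix $41,106 + $37,944 = $79,050; Halvorsen $41,106 + $50,592 = $91,698; Chaudhri $41,106 + $12,648 = $53,754; Marchetti $41,106 + $88,536 = $129,642.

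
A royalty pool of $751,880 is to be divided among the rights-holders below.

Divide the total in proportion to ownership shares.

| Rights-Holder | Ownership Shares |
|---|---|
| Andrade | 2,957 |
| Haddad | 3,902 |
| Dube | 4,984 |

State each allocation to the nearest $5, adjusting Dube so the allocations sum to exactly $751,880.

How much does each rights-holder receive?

Andrade: $187,730 · Haddad: $247,725 · Dube: $316,425

Total ownership shares = 11,843.
Raw shares: Andrade 2,957/11,843 × $751,880 = 187,731.92; Haddad 3,902/11,843 × $751,880 = 247,727.41; Dube 4,984/11,843 × $751,880 = 316,420.66.
At nearest $5: Andrade $187,730; Haddad $247,725; Dube $316,420. Sum = $751,875.
Difference $751,880 − $751,875 = +$5 applied to Dube: Dube becomes $316,425.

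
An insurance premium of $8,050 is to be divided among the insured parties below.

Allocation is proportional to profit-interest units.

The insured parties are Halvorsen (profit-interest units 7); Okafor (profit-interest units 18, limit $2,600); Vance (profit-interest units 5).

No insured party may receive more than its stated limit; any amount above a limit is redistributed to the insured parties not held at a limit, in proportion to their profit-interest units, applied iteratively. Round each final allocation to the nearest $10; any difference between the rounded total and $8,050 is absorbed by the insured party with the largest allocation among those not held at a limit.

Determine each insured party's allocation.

Combined profit-interest units = 30.
Pro-rata shares before constraints: Halvorsen 1,878.33; Okafor 4,830.00; Vance 1,341.67.
Cap binds for Okafor ($2,600); residual $5,450 reallocated over remaining profit-interest units 12.
Redistributed shares: Halvorsen 3,179.17 → $3,180; Vance 2,270.83 → $2,270.

Halvorsen: $3,180 · Okafor: $2,600 · Vance: $2,270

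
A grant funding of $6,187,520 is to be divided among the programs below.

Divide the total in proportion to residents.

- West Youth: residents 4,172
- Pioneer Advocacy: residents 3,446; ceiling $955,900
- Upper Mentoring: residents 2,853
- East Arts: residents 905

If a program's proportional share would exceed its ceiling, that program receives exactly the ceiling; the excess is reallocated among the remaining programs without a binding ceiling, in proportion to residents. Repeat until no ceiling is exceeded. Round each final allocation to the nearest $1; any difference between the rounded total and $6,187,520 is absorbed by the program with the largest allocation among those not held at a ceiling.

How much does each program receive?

West Youth: $2,752,373 | Pioneer Advocacy: $955,900 | Upper Mentoring: $1,882,196 | East Arts: $597,051

Combined residents = 11,376.
Proportional shares (ignoring caps): West Youth 2,269,192.46; Pioneer Advocacy 1,874,313.81; Upper Mentoring 1,551,775.19; East Arts 492,238.54.
Cap binds for Pioneer Advocacy ($955,900); remaining pool $5,231,620 reallocated over remaining residents 7,930.
Remaining shares: West Youth 2,752,373.09 → $2,752,373; Upper Mentoring 1,882,195.69 → $1,882,196; East Arts 597,051.21 → $597,051.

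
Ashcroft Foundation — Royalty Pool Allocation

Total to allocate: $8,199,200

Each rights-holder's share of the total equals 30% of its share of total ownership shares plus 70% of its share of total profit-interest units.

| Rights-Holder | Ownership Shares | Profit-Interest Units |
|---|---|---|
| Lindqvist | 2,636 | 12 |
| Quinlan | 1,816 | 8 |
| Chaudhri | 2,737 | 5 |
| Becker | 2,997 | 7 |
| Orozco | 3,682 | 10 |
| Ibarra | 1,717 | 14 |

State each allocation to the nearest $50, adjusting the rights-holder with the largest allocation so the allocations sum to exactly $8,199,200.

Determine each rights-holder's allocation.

Ownership shares total 15,585; profit-interest units total 56.
Blended shares (30% ownership shares + 70% profit-interest units): Lindqvist 0.2007; Quinlan 0.1350; Chaudhri 0.1152; Becker 0.1452; Orozco 0.1959; Ibarra 0.2081.
Pro-rata amounts: Lindqvist 1,645,916.40; Quinlan 1,106,536.89; Chaudhri 944,427.10; Becker 1,190,442.56; Orozco 1,606,025.21; Ibarra 1,705,851.85.
At nearest $50: Lindqvist $1,645,900; Quinlan $1,106,550; Chaudhri $944,450; Becker $1,190,450; Orozco $1,606,050; Ibarra $1,705,850. Sum = $8,199,250.
Difference $8,199,200 − $8,199,250 = −$50 applied to largest allocation (Ibarra): Ibarra becomes $1,705,800.

Lindqvist: $1,645,900; Quinlan: $1,106,550; Chaudhri: $944,450; Becker: $1,190,450; Orozco: $1,606,050; Ibarra: $1,705,800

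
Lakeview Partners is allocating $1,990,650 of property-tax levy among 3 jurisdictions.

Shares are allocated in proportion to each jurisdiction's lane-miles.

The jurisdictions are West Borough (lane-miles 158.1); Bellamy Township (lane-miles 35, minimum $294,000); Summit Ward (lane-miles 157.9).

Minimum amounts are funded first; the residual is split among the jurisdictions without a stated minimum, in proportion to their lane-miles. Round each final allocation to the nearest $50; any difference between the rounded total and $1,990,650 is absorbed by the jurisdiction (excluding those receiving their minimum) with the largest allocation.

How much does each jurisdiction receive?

West Borough: $848,850 · Bellamy Township: $294,000 · Summit Ward: $847,800

Minimums first: Bellamy Township $294,000. Residual $1,696,650.
Residual split over remaining lane-miles 316: West Borough 848,861.91 → $848,850; Summit Ward 847,788.09 → $847,800.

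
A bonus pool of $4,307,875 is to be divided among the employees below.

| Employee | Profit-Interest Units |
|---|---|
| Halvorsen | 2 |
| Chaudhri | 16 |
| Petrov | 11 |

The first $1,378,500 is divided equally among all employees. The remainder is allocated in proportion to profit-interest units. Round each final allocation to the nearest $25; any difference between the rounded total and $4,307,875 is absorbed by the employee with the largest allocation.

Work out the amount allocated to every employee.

Halvorsen: $661,525 | Chaudhri: $2,075,700 | Petrov: $1,570,650

First tranche $1,378,500 split equally: $459,500 each.
Remainder $2,929,375 by profit-interest units (total 29): Halvorsen 202,025.86 → $202,025; Chaudhri 1,616,206.90 → $1,616,200; Petrov 1,111,142.24 → $1,111,150.
Totals: Halvorsen $459,500 + $202,025 = $661,525; Chaudhri $459,500 + $1,616,200 = $2,075,700; Petrov $459,500 + $1,111,150 = $1,570,650.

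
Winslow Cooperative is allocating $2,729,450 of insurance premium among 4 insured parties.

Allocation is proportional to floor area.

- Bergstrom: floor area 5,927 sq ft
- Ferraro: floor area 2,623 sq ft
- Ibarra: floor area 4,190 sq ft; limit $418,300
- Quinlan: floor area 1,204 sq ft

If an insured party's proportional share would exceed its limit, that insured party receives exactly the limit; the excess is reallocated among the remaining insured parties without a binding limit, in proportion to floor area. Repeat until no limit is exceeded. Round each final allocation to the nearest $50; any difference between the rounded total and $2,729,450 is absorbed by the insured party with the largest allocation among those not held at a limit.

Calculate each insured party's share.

Combined floor area = 13,944.
Proportional shares (ignoring caps): Bergstrom 1,160,172.84; Ferraro 513,435.70; Ibarra 820,166.06; Quinlan 235,675.40.
Held at cap: Ibarra ($418,300); residual $2,311,150 reallocated over remaining floor area 9,754.
Remaining shares: Bergstrom 1,404,366.01 → $1,404,350; Ferraro 621,503.63 → $621,500; Quinlan 285,280.36 → $285,300.

Bergstrom: $1,404,350 | Ferraro: $621,500 | Ibarra: $418,300 | Quinlan: $285,300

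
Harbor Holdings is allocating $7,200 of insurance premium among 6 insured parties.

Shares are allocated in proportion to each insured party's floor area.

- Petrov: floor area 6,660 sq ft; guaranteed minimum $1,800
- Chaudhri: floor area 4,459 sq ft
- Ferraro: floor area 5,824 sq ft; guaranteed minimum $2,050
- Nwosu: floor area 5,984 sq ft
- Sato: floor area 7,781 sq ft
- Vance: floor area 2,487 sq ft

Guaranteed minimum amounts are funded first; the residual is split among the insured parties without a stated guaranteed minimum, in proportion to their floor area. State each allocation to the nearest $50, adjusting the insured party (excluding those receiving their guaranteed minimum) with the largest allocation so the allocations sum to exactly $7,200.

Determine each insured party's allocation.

Fund the minimums — Petrov $1,800; Ferraro $2,050. Balance $3,350.
Balance split over remaining floor area 20,711: Chaudhri 721.24 → $700; Nwosu 967.91 → $950; Sato 1,258.58 → $1,250; Vance 402.27 → $400.
Rounding difference +$50 applied to Sato → $1,300.

Petrov: $1,800; Chaudhri: $700; Ferraro: $2,050; Nwosu: $950; Sato: $1,300; Vance: $400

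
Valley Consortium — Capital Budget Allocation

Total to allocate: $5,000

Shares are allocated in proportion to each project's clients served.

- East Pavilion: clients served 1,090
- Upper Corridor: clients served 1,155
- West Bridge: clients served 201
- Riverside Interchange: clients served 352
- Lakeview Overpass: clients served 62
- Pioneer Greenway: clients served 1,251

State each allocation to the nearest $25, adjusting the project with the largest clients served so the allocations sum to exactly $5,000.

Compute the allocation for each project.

East Pavilion: $1,325 · Upper Corridor: $1,400 · West Bridge: $250 · Riverside Interchange: $425 · Lakeview Overpass: $75 · Pioneer Greenway: $1,525

Total clients served = 1,090 + 1,155 + 201 + 352 + 62 + 1,251 = 4,111.
Proportional shares: East Pavilion 1,325.71; Upper Corridor 1,404.77; West Bridge 244.47; Riverside Interchange 428.12; Lakeview Overpass 75.41; Pioneer Greenway 1,521.53.
Rounded to nearest $25: East Pavilion $1,325; Upper Corridor $1,400; West Bridge $250; Riverside Interchange $425; Lakeview Overpass $75; Pioneer Greenway $1,525. Sum = $5,000.
Rounded total matches; no reconciliation needed.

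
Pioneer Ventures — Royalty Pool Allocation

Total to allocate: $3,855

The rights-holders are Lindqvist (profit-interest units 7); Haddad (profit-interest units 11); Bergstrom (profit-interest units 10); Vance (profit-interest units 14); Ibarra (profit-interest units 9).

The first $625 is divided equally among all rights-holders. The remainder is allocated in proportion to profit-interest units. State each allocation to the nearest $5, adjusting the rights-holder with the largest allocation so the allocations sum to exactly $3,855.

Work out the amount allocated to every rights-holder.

$625 shared equally gives $125 per rights-holder.
Remainder $3,230 by profit-interest units (total 51): Lindqvist 443.33 → $445; Haddad 696.67 → $695; Bergstrom 633.33 → $635; Vance 886.67 → $885; Ibarra 570.00 → $570.
Totals: Lindqvist $125 + $445 = $570; Haddad $125 + $695 = $820; Bergstrom $125 + $635 = $760; Vance $125 + $885 = $1,010; Ibarra $125 + $570 = $695.

Lindqvist: $570; Haddad: $820; Bergstrom: $760; Vance: $1,010; Ibarra: $695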